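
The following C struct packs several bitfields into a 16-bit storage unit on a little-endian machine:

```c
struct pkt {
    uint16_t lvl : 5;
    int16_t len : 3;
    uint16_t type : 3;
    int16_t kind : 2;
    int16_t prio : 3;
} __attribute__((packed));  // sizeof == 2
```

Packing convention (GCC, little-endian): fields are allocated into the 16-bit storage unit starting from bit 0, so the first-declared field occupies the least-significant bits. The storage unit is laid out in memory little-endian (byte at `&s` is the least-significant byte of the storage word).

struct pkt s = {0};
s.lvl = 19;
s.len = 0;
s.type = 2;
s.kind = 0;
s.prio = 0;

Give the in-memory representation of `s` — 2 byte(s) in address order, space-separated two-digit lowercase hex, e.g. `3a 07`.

13 02

lvl:5 = 19 → 0x13 << 0 → word 0x0013
len:3 = 0 → 0x0 << 5 → word 0x0013
type:3 = 2 → 0x2 << 8 → word 0x0213
kind:2 = 0 → 0x0 << 11 → word 0x0213
prio:3 = 0 → 0x0 << 13 → word 0x0213
word = 0x0213 → little-endian bytes:
  [0]=0x13  [1]=0x02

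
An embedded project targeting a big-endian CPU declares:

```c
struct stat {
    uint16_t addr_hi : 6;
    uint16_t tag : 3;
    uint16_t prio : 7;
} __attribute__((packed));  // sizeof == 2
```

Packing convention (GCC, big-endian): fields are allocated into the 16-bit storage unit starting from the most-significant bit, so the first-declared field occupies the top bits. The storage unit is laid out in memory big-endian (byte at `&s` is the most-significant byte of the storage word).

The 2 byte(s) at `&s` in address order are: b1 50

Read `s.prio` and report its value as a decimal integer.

[0]=0xb1 [1]=0x50 (big-endian) → word 0xb150
addr_hi [10+:6] = (word>>10) & 0x3f = 44
tag [7+:3] = (word>>7) & 0x7 = 2
prio [0+:7] = (word>>0) & 0x7f = 80  ←

80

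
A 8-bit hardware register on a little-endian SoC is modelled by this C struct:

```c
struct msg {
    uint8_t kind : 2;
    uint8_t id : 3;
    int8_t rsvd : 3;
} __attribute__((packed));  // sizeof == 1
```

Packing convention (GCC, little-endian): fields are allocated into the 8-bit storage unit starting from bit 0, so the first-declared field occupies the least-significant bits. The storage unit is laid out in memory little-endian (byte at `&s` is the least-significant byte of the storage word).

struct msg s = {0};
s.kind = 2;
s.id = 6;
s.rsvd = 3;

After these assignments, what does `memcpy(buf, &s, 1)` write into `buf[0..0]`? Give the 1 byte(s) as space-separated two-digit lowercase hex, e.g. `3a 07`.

7a

kind:2 = 2 → 0x2 << 0 → word 0x02
id:3 = 6 → 0x6 << 2 → word 0x1a
rsvd:3 = 3 → 0x3 << 5 → word 0x7a
word = 0x7a → little-endian bytes:
  [0]=0x7a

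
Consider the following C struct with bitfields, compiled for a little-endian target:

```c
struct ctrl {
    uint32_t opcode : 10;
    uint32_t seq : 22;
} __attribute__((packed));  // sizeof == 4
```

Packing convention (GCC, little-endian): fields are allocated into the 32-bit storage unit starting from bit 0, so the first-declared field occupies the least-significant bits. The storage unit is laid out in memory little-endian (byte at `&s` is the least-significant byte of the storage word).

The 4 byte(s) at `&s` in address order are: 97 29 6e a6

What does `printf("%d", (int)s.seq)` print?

2726794

[0]=0x97 [1]=0x29 [2]=0x6e [3]=0xa6 (little-endian) → word 0xa66e2997
opcode:10 @ bit 0 → (0xa66e2997>>0)&0x3ff = 0x197
seq:22 @ bit 10 → (0xa66e2997>>10)&0x3fffff = 0x299b8a  ←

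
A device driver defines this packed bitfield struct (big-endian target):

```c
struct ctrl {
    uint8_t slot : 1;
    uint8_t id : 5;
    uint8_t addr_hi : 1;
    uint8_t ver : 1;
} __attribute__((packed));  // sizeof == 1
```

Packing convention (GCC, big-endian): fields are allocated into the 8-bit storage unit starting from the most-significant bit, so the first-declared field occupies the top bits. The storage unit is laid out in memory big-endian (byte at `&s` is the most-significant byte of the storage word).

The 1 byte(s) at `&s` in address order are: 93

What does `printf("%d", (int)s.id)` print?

4

[0]=0x93 (big-endian) → word 0x93
slot [7+:1] = (word>>7) & 0x1 = 1
id [2+:5] = (word>>2) & 0x1f = 4  ←
addr_hi [1+:1] = (word>>1) & 0x1 = 1
ver [0+:1] = (word>>0) & 0x1 = 1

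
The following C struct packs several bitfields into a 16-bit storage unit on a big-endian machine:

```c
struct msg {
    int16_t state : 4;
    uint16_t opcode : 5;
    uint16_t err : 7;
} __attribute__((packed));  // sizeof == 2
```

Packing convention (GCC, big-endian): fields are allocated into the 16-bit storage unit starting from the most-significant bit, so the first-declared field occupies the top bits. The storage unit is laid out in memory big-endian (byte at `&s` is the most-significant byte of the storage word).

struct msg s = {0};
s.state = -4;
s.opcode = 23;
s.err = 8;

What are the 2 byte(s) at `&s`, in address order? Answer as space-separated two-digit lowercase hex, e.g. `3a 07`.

state:4 = -4 → 0xc << 12 → word 0xc000
opcode:5 = 23 → 0x17 << 7 → word 0xcb80
err:7 = 8 → 0x8 << 0 → word 0xcb88
word = 0xcb88 → big-endian bytes:
  [0]=0xcb  [1]=0x88

cb 88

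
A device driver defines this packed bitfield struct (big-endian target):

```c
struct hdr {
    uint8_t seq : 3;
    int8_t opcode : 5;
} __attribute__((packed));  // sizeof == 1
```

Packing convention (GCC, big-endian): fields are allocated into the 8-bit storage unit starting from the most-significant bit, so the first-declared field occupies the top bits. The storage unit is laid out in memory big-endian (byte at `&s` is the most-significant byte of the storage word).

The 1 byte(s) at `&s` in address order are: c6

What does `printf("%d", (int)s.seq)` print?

6

[0]=0xc6 (big-endian) → word 0xc6
seq:3 @ bit 5 → (0xc6>>5)&0x7 = 0x6  ←
opcode:5 @ bit 0 → (0xc6>>0)&0x1f = 0x6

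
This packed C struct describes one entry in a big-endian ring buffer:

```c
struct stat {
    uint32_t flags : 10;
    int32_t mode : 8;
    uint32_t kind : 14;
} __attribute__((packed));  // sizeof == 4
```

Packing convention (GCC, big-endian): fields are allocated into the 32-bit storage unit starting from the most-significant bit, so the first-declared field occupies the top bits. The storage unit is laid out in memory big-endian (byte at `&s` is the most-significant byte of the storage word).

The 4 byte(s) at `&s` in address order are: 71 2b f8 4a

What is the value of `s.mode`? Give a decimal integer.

-81

[0]=0x71 [1]=0x2b [2]=0xf8 [3]=0x4a (big-endian) → word 0x712bf84a
flags:10 @ bit 22 → (0x712bf84a>>22)&0x3ff = 0x1c4
mode:8 @ bit 14 → (0x712bf84a>>14)&0xff = 0xaf  ←
kind:14 @ bit 0 → (0x712bf84a>>0)&0x3fff = 0x384a
mode signed 8b, MSB=1: 175 - 256 = -81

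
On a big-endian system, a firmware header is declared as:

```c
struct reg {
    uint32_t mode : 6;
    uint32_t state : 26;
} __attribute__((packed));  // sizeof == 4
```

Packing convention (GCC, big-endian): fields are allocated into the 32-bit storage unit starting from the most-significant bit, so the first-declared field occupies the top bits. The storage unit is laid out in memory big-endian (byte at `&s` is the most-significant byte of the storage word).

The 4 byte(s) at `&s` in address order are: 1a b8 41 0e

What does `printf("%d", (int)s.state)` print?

[0]=0x1a [1]=0xb8 [2]=0x41 [3]=0x0e (big-endian) → word 0x1ab8410e
mode [26+:6] = (word>>26) & 0x3f = 6
state [0+:26] = (word>>0) & 0x3ffffff = 45629710  ←

45629710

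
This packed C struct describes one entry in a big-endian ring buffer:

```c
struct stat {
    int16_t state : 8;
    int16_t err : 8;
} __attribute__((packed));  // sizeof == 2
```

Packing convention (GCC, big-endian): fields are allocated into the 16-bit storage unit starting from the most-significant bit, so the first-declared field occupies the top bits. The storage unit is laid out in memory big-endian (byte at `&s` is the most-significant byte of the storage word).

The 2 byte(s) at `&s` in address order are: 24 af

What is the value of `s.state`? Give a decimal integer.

[0]=0x24 [1]=0xaf (big-endian) → word 0x24af
state [8+:8] = (word>>8) & 0xff = 36  ←
err [0+:8] = (word>>0) & 0xff = 175
state signed 8b, MSB=0: value = 36

36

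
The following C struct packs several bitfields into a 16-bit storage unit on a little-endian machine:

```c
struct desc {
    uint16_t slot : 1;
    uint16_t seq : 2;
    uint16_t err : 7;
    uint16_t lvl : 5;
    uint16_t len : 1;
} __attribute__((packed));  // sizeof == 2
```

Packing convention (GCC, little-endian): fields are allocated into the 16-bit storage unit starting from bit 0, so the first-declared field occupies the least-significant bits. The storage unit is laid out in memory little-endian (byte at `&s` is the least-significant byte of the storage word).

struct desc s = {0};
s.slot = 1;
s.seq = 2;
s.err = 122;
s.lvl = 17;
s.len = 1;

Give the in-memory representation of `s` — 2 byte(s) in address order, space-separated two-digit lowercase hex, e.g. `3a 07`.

d5 c7

slot:1 = 1 → 0x1 << 0 → word 0x0001
seq:2 = 2 → 0x2 << 1 → word 0x0005
err:7 = 122 → 0x7a << 3 → word 0x03d5
lvl:5 = 17 → 0x11 << 10 → word 0x47d5
len:1 = 1 → 0x1 << 15 → word 0xc7d5
word = 0xc7d5 → little-endian bytes:
  [0]=0xd5  [1]=0xc7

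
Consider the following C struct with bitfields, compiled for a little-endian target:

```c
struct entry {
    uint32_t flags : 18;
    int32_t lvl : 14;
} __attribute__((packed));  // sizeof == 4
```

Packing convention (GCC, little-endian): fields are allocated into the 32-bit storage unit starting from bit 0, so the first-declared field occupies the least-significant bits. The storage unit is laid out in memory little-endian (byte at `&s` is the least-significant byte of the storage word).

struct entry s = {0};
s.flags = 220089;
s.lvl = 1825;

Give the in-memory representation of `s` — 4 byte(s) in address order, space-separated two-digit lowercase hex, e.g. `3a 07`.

flags (18b) val=220089 bits=0x35bb9 at bit 0: 0x00035bb9
lvl (14b) val=1825 bits=0x721 at bit 18: 0x1c875bb9
word = 0x1c875bb9 → little-endian bytes:
  [0]=0xb9  [1]=0x5b  [2]=0x87  [3]=0x1c

b9 5b 87 1c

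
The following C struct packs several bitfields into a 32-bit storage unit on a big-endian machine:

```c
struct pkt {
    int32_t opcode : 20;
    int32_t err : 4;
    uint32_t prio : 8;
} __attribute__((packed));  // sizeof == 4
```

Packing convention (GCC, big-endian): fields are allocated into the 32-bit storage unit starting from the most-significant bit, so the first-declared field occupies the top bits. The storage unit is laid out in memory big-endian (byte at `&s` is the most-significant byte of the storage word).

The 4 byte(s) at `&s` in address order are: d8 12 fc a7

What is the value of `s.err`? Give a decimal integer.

[0]=0xd8 [1]=0x12 [2]=0xfc [3]=0xa7 (big-endian) → word 0xd812fca7
opcode [12+:20] = (word>>12) & 0xfffff = 885039
err [8+:4] = (word>>8) & 0xf = 12  ←
prio [0+:8] = (word>>0) & 0xff = 167
err signed 4b, MSB=1: 12 - 16 = -4

-4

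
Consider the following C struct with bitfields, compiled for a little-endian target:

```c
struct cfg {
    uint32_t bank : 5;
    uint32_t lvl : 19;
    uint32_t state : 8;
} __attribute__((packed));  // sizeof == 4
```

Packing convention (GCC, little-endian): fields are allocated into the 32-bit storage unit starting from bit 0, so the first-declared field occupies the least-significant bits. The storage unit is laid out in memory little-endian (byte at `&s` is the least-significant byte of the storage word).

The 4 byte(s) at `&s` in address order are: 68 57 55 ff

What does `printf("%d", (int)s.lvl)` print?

174779

[0]=0x68 [1]=0x57 [2]=0x55 [3]=0xff (little-endian) → word 0xff555768
bank:5 @ bit 0 → (0xff555768>>0)&0x1f = 0x8
lvl:19 @ bit 5 → (0xff555768>>5)&0x7ffff = 0x2aabb  ←
state:8 @ bit 24 → (0xff555768>>24)&0xff = 0xff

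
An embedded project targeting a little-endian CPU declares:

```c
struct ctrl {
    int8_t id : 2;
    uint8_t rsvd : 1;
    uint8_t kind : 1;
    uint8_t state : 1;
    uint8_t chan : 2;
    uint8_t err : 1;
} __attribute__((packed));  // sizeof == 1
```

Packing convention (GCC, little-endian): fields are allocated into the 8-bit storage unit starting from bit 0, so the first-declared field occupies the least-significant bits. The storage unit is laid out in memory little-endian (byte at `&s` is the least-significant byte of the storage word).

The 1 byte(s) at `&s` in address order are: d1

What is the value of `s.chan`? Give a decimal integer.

2

[0]=0xd1 (little-endian) → word 0xd1
id [0+:2] = (word>>0) & 0x3 = 1
rsvd [2+:1] = (word>>2) & 0x1 = 0
kind [3+:1] = (word>>3) & 0x1 = 0
state [4+:1] = (word>>4) & 0x1 = 1
chan [5+:2] = (word>>5) & 0x3 = 2  ←
err [7+:1] = (word>>7) & 0x1 = 1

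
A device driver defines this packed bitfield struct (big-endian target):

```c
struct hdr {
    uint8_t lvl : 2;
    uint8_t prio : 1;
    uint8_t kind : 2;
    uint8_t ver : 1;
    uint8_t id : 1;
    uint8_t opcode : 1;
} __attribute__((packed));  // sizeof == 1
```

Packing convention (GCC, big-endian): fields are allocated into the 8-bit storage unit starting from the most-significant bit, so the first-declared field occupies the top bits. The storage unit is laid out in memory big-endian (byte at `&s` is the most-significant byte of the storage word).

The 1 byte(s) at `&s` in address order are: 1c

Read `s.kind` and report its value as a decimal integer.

[0]=0x1c (big-endian) → word 0x1c
lvl:2 @ bit 6 → (0x1c>>6)&0x3 = 0x0
prio:1 @ bit 5 → (0x1c>>5)&0x1 = 0x0
kind:2 @ bit 3 → (0x1c>>3)&0x3 = 0x3  ←
ver:1 @ bit 2 → (0x1c>>2)&0x1 = 0x1
id:1 @ bit 1 → (0x1c>>1)&0x1 = 0x0
opcode:1 @ bit 0 → (0x1c>>0)&0x1 = 0x0

3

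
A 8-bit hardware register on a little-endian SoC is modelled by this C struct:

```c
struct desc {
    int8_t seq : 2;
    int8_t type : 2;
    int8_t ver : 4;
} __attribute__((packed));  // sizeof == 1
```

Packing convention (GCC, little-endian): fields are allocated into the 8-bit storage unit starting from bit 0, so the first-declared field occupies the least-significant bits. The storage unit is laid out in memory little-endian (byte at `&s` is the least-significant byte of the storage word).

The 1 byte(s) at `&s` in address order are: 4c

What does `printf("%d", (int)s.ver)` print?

[0]=0x4c (little-endian) → word 0x4c
seq [0+:2] = (word>>0) & 0x3 = 0
type [2+:2] = (word>>2) & 0x3 = 3
ver [4+:4] = (word>>4) & 0xf = 4  ←
ver signed 4b, MSB=0: value = 4

4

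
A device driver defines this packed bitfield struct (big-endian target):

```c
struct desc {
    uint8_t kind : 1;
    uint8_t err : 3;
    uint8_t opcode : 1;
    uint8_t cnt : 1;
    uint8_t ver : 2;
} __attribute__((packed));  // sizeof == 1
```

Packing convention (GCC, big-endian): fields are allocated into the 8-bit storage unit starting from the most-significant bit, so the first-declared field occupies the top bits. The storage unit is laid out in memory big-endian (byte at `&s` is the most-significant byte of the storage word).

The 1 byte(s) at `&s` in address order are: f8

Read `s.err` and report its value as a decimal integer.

7

[0]=0xf8 (big-endian) → word 0xf8
kind:1 @ bit 7 → (0xf8>>7)&0x1 = 0x1
err:3 @ bit 4 → (0xf8>>4)&0x7 = 0x7  ←
opcode:1 @ bit 3 → (0xf8>>3)&0x1 = 0x1
cnt:1 @ bit 2 → (0xf8>>2)&0x1 = 0x0
ver:2 @ bit 0 → (0xf8>>0)&0x3 = 0x0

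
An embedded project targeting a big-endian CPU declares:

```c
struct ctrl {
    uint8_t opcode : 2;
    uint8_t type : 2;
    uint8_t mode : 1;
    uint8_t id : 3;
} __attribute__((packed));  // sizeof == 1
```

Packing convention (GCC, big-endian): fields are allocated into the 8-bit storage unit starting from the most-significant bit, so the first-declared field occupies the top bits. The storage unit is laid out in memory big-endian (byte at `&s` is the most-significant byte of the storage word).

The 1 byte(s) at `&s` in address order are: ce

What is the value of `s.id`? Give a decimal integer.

6

[0]=0xce (big-endian) → word 0xce
opcode:2 @ bit 6 → (0xce>>6)&0x3 = 0x3
type:2 @ bit 4 → (0xce>>4)&0x3 = 0x0
mode:1 @ bit 3 → (0xce>>3)&0x1 = 0x1
id:3 @ bit 0 → (0xce>>0)&0x7 = 0x6  ←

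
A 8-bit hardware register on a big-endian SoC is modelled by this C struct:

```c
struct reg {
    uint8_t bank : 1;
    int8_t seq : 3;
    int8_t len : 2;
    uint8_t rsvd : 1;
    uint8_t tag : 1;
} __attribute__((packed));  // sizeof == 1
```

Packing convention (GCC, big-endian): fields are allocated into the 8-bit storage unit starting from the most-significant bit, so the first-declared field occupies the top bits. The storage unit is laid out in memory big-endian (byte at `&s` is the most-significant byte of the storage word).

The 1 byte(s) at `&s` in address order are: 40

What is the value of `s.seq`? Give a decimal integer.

[0]=0x40 (big-endian) → word 0x40
bank [7+:1] = (word>>7) & 0x1 = 0
seq [4+:3] = (word>>4) & 0x7 = 4  ←
len [2+:2] = (word>>2) & 0x3 = 0
rsvd [1+:1] = (word>>1) & 0x1 = 0
tag [0+:1] = (word>>0) & 0x1 = 0
seq signed 3b, MSB=1: 4 - 8 = -4

-4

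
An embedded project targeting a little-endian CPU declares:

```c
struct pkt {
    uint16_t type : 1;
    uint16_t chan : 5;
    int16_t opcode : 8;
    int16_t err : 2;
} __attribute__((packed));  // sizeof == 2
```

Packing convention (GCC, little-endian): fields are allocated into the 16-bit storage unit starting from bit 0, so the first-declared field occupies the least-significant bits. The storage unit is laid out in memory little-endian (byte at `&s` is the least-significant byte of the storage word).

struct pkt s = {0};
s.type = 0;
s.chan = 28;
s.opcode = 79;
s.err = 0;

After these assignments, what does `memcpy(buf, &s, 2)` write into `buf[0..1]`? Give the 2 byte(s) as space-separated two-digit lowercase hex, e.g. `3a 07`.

type:1 = 0 → 0x0 << 0 → word 0x0000
chan:5 = 28 → 0x1c << 1 → word 0x0038
opcode:8 = 79 → 0x4f << 6 → word 0x13f8
err:2 = 0 → 0x0 << 14 → word 0x13f8
word = 0x13f8 → little-endian bytes:
  [0]=0xf8  [1]=0x13

f8 13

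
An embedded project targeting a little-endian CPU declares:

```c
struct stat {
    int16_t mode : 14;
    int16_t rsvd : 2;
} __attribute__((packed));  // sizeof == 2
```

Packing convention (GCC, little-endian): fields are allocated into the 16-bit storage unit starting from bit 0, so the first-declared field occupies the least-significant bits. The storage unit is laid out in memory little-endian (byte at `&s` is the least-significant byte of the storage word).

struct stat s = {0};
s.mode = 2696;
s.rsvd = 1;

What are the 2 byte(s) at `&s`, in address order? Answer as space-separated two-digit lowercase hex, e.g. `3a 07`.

88 4a

[0+:14] mode=2696 & 0x3fff = 0xa88; word=0x0a88
[14+:2] rsvd=1 & 0x3 = 0x1; word=0x4a88
word = 0x4a88 → little-endian bytes:
  [0]=0x88  [1]=0x4a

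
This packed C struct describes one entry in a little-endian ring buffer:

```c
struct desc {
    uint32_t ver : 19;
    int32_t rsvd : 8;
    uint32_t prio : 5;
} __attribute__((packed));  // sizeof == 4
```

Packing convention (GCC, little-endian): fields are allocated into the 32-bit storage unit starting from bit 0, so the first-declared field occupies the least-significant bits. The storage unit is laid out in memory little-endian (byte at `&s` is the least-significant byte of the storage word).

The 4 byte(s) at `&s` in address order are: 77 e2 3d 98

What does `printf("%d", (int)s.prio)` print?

19

[0]=0x77 [1]=0xe2 [2]=0x3d [3]=0x98 (little-endian) → word 0x983de277
ver [0+:19] = (word>>0) & 0x7ffff = 385655
rsvd [19+:8] = (word>>19) & 0xff = 7
prio [27+:5] = (word>>27) & 0x1f = 19  ←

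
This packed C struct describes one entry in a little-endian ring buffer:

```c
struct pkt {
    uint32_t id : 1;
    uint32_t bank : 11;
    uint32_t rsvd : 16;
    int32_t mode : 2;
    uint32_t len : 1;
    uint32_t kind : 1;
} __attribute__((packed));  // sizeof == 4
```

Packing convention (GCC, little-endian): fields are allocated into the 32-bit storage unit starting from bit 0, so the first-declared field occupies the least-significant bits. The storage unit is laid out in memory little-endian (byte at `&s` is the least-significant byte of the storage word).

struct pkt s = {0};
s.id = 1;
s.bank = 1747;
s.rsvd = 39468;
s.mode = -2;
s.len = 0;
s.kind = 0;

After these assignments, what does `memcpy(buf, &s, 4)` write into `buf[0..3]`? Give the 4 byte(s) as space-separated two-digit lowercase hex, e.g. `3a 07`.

a7 cd a2 29

id (1b) val=1 bits=0x1 at bit 0: 0x00000001
bank (11b) val=1747 bits=0x6d3 at bit 1: 0x00000da7
rsvd (16b) val=39468 bits=0x9a2c at bit 12: 0x09a2cda7
mode (2b) val=-2 bits=0x2 at bit 28: 0x29a2cda7
len (1b) val=0 bits=0x0 at bit 30: 0x29a2cda7
kind (1b) val=0 bits=0x0 at bit 31: 0x29a2cda7
word = 0x29a2cda7 → little-endian bytes:
  [0]=0xa7  [1]=0xcd  [2]=0xa2  [3]=0x29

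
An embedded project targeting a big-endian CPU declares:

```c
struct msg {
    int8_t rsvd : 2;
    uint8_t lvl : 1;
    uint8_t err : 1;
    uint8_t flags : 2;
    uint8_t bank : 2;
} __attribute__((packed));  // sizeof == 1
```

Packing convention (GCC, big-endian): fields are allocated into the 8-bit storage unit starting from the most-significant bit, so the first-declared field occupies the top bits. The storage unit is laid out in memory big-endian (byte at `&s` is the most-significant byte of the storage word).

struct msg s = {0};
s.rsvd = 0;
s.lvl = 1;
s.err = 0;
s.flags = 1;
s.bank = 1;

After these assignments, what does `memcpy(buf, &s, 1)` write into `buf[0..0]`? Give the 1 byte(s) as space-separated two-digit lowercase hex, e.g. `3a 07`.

25

rsvd (2b) val=0 bits=0x0 at bit 6: 0x00
lvl (1b) val=1 bits=0x1 at bit 5: 0x20
err (1b) val=0 bits=0x0 at bit 4: 0x20
flags (2b) val=1 bits=0x1 at bit 2: 0x24
bank (2b) val=1 bits=0x1 at bit 0: 0x25
word = 0x25 → big-endian bytes:
  [0]=0x25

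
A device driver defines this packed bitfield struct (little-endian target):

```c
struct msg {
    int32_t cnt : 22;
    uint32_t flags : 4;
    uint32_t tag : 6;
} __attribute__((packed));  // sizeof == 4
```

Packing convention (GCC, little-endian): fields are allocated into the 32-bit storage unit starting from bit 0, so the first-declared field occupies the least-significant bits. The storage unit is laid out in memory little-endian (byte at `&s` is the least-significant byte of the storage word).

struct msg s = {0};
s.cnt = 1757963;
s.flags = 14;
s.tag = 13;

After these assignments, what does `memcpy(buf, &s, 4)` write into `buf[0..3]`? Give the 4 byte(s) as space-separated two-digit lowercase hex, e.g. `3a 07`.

[0+:22] cnt=1757963 & 0x3fffff = 0x1ad30b; word=0x001ad30b
[22+:4] flags=14 & 0xf = 0xe; word=0x039ad30b
[26+:6] tag=13 & 0x3f = 0xd; word=0x379ad30b
word = 0x379ad30b → little-endian bytes:
  [0]=0x0b  [1]=0xd3  [2]=0x9a  [3]=0x37

0b d3 9a 37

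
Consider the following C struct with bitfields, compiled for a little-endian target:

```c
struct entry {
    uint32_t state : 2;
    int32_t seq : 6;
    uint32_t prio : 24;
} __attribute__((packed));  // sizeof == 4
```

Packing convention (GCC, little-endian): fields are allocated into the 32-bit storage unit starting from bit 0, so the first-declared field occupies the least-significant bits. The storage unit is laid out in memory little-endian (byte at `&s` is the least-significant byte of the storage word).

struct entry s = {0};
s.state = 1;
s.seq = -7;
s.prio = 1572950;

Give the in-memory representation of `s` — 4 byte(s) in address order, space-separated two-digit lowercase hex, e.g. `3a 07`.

e5 56 00 18

state:2 = 1 → 0x1 << 0 → word 0x00000001
seq:6 = -7 → 0x39 << 2 → word 0x000000e5
prio:24 = 1572950 → 0x180056 << 8 → word 0x180056e5
word = 0x180056e5 → little-endian bytes:
  [0]=0xe5  [1]=0x56  [2]=0x00  [3]=0x18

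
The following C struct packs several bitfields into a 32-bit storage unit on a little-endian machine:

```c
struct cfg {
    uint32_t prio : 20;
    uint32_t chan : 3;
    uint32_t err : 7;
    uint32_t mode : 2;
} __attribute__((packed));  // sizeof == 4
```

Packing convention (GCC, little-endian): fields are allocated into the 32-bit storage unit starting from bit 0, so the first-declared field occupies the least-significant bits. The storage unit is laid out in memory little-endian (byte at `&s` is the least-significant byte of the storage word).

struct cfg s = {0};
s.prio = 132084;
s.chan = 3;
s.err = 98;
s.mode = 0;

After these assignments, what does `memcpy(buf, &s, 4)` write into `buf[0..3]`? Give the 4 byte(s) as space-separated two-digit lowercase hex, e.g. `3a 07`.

prio:20 = 132084 → 0x203f4 << 0 → word 0x000203f4
chan:3 = 3 → 0x3 << 20 → word 0x003203f4
err:7 = 98 → 0x62 << 23 → word 0x313203f4
mode:2 = 0 → 0x0 << 30 → word 0x313203f4
word = 0x313203f4 → little-endian bytes:
  [0]=0xf4  [1]=0x03  [2]=0x32  [3]=0x31

f4 03 32 31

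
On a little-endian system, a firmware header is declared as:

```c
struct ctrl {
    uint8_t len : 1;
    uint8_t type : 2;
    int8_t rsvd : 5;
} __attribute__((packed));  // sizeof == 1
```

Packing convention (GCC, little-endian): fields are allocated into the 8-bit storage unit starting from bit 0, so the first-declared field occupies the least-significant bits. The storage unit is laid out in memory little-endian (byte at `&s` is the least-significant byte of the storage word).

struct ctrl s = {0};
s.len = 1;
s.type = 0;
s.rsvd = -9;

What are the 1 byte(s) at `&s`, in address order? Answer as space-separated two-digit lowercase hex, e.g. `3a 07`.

[0+:1] len=1 & 0x1 = 0x1; word=0x01
[1+:2] type=0 & 0x3 = 0x0; word=0x01
[3+:5] rsvd=-9 & 0x1f = 0x17; word=0xb9
word = 0xb9 → little-endian bytes:
  [0]=0xb9

b9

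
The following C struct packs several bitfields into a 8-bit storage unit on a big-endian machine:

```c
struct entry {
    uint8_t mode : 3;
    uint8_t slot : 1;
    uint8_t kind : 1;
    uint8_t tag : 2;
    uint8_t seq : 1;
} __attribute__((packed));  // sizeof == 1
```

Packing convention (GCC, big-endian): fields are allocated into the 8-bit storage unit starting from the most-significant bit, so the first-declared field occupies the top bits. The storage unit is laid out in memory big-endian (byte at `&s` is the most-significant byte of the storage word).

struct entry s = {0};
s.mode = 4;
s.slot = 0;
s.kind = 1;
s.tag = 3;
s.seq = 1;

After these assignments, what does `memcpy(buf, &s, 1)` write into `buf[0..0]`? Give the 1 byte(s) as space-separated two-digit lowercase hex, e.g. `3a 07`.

mode (3b) val=4 bits=0x4 at bit 5: 0x80
slot (1b) val=0 bits=0x0 at bit 4: 0x80
kind (1b) val=1 bits=0x1 at bit 3: 0x88
tag (2b) val=3 bits=0x3 at bit 1: 0x8e
seq (1b) val=1 bits=0x1 at bit 0: 0x8f
word = 0x8f → big-endian bytes:
  [0]=0x8f

8f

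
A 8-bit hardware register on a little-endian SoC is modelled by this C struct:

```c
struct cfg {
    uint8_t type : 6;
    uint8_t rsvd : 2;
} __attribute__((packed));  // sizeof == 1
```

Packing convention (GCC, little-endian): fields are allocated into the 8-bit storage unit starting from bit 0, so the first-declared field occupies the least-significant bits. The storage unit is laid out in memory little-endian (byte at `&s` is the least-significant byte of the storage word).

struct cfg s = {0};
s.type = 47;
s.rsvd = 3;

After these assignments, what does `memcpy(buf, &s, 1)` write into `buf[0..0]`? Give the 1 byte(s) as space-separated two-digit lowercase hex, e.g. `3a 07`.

ef

[0+:6] type=47 & 0x3f = 0x2f; word=0x2f
[6+:2] rsvd=3 & 0x3 = 0x3; word=0xef
word = 0xef → little-endian bytes:
  [0]=0xef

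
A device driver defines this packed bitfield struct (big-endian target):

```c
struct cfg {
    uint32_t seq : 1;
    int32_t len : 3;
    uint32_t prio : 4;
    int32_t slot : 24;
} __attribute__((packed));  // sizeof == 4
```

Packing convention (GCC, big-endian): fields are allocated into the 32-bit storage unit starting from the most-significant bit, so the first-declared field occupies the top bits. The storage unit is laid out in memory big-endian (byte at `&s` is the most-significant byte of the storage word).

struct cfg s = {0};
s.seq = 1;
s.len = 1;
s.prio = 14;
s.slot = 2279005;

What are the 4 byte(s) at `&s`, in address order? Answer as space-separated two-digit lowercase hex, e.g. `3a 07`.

9e 22 c6 5d

seq:1 = 1 → 0x1 << 31 → word 0x80000000
len:3 = 1 → 0x1 << 28 → word 0x90000000
prio:4 = 14 → 0xe << 24 → word 0x9e000000
slot:24 = 2279005 → 0x22c65d << 0 → word 0x9e22c65d
word = 0x9e22c65d → big-endian bytes:
  [0]=0x9e  [1]=0x22  [2]=0xc6  [3]=0x5d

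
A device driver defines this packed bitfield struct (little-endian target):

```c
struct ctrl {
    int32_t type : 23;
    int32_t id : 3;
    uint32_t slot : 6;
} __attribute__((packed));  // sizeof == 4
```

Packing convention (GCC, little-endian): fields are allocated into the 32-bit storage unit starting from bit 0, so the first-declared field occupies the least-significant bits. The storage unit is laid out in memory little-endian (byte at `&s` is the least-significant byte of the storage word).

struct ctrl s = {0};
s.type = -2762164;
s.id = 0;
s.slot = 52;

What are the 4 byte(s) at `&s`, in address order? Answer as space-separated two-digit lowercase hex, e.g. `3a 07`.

4c da 55 d0

[0+:23] type=-2762164 & 0x7fffff = 0x55da4c; word=0x0055da4c
[23+:3] id=0 & 0x7 = 0x0; word=0x0055da4c
[26+:6] slot=52 & 0x3f = 0x34; word=0xd055da4c
word = 0xd055da4c → little-endian bytes:
  [0]=0x4c  [1]=0xda  [2]=0x55  [3]=0xd0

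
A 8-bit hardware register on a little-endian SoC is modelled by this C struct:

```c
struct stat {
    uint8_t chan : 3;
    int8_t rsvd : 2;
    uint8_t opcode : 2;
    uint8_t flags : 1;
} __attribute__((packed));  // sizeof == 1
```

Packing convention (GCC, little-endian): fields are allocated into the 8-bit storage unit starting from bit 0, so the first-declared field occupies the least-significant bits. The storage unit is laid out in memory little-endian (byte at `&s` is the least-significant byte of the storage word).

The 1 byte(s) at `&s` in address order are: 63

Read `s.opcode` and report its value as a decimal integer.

[0]=0x63 (little-endian) → word 0x63
chan [0+:3] = (word>>0) & 0x7 = 3
rsvd [3+:2] = (word>>3) & 0x3 = 0
opcode [5+:2] = (word>>5) & 0x3 = 3  ←
flags [7+:1] = (word>>7) & 0x1 = 0

3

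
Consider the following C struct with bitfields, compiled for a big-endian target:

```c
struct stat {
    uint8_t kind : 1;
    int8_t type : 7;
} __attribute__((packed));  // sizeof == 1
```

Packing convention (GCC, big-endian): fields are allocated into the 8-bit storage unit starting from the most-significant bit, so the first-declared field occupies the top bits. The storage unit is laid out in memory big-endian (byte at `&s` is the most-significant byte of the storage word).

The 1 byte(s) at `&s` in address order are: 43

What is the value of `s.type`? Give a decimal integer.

[0]=0x43 (big-endian) → word 0x43
kind [7+:1] = (word>>7) & 0x1 = 0
type [0+:7] = (word>>0) & 0x7f = 67  ←
type signed 7b, MSB=1: 67 - 128 = -61

-61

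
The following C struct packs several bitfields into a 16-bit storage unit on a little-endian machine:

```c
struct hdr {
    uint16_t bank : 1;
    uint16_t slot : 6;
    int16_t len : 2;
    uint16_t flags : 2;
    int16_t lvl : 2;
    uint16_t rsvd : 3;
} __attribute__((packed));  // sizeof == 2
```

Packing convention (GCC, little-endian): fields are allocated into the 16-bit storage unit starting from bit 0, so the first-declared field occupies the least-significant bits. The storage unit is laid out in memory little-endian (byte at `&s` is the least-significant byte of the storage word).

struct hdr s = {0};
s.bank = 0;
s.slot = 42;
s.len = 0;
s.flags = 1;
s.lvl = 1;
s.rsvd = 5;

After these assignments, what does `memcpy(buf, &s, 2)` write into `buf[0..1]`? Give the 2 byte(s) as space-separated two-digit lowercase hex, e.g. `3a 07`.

54 aa

[0+:1] bank=0 & 0x1 = 0x0; word=0x0000
[1+:6] slot=42 & 0x3f = 0x2a; word=0x0054
[7+:2] len=0 & 0x3 = 0x0; word=0x0054
[9+:2] flags=1 & 0x3 = 0x1; word=0x0254
[11+:2] lvl=1 & 0x3 = 0x1; word=0x0a54
[13+:3] rsvd=5 & 0x7 = 0x5; word=0xaa54
word = 0xaa54 → little-endian bytes:
  [0]=0x54  [1]=0xaa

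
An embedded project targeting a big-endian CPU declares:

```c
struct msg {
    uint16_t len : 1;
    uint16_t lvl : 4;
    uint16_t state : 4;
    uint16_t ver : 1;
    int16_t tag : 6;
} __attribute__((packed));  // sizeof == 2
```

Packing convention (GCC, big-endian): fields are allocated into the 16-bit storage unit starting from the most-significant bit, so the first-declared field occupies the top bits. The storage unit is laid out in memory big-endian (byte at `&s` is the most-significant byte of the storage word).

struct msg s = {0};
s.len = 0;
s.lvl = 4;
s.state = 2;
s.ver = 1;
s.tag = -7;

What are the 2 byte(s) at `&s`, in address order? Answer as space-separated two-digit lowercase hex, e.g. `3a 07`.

21 79

len (1b) val=0 bits=0x0 at bit 15: 0x0000
lvl (4b) val=4 bits=0x4 at bit 11: 0x2000
state (4b) val=2 bits=0x2 at bit 7: 0x2100
ver (1b) val=1 bits=0x1 at bit 6: 0x2140
tag (6b) val=-7 bits=0x39 at bit 0: 0x2179
word = 0x2179 → big-endian bytes:
  [0]=0x21  [1]=0x79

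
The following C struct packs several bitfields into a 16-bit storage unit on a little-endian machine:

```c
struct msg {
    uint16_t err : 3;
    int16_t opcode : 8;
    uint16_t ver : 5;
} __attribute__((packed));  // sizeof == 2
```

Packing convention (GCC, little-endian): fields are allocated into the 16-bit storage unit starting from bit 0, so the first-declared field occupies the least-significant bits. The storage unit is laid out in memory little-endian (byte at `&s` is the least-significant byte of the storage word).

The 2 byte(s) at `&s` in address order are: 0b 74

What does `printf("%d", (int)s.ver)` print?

14

[0]=0x0b [1]=0x74 (little-endian) → word 0x740b
err:3 @ bit 0 → (0x740b>>0)&0x7 = 0x3
opcode:8 @ bit 3 → (0x740b>>3)&0xff = 0x81
ver:5 @ bit 11 → (0x740b>>11)&0x1f = 0xe  ←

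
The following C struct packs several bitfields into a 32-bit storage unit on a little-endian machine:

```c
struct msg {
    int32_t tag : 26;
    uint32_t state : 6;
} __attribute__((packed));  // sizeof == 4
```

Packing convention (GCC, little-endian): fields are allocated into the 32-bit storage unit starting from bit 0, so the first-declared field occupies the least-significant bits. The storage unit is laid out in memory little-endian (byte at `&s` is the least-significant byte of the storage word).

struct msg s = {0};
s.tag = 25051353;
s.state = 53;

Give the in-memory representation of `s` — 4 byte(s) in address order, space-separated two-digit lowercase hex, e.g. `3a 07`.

[0+:26] tag=25051353 & 0x3ffffff = 0x17e40d9; word=0x017e40d9
[26+:6] state=53 & 0x3f = 0x35; word=0xd57e40d9
word = 0xd57e40d9 → little-endian bytes:
  [0]=0xd9  [1]=0x40  [2]=0x7e  [3]=0xd5

d9 40 7e d5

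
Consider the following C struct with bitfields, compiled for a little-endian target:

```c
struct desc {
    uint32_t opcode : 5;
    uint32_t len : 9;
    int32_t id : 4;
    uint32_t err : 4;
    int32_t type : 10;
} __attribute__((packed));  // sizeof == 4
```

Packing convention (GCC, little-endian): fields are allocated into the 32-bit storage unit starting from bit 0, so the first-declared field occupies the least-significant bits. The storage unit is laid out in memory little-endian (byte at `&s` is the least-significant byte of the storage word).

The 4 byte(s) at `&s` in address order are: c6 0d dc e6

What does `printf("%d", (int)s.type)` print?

-101

[0]=0xc6 [1]=0x0d [2]=0xdc [3]=0xe6 (little-endian) → word 0xe6dc0dc6
opcode:5 @ bit 0 → (0xe6dc0dc6>>0)&0x1f = 0x6
len:9 @ bit 5 → (0xe6dc0dc6>>5)&0x1ff = 0x6e
id:4 @ bit 14 → (0xe6dc0dc6>>14)&0xf = 0x0
err:4 @ bit 18 → (0xe6dc0dc6>>18)&0xf = 0x7
type:10 @ bit 22 → (0xe6dc0dc6>>22)&0x3ff = 0x39b  ←
type signed 10b, MSB=1: 923 - 1024 = -101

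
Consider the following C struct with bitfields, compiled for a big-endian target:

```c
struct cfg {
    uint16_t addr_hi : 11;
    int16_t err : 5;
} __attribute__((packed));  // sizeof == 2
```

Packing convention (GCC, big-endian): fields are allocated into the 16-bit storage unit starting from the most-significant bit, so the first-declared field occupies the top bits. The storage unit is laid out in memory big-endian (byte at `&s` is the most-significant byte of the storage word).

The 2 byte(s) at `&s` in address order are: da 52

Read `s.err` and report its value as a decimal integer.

-14

[0]=0xda [1]=0x52 (big-endian) → word 0xda52
addr_hi [5+:11] = (word>>5) & 0x7ff = 1746
err [0+:5] = (word>>0) & 0x1f = 18  ←
err signed 5b, MSB=1: 18 - 32 = -14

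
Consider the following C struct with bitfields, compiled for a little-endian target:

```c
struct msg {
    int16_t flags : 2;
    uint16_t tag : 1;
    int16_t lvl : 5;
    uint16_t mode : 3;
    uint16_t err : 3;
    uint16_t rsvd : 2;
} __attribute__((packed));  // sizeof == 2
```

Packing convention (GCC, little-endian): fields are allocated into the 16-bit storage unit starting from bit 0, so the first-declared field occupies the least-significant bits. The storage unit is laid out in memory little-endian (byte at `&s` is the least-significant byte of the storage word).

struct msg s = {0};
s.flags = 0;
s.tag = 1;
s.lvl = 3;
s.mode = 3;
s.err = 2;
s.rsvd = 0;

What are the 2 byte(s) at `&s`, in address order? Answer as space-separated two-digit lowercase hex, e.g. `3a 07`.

flags (2b) val=0 bits=0x0 at bit 0: 0x0000
tag (1b) val=1 bits=0x1 at bit 2: 0x0004
lvl (5b) val=3 bits=0x3 at bit 3: 0x001c
mode (3b) val=3 bits=0x3 at bit 8: 0x031c
err (3b) val=2 bits=0x2 at bit 11: 0x131c
rsvd (2b) val=0 bits=0x0 at bit 14: 0x131c
word = 0x131c → little-endian bytes:
  [0]=0x1c  [1]=0x13

1c 13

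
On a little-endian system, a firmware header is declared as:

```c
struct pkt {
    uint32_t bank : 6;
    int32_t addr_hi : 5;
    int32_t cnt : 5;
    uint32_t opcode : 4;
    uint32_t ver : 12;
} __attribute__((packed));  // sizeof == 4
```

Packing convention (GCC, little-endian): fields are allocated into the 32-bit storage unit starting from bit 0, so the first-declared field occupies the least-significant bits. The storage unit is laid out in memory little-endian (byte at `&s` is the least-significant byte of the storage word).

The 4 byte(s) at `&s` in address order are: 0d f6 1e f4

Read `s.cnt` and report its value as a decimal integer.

-2

[0]=0x0d [1]=0xf6 [2]=0x1e [3]=0xf4 (little-endian) → word 0xf41ef60d
bank:6 @ bit 0 → (0xf41ef60d>>0)&0x3f = 0xd
addr_hi:5 @ bit 6 → (0xf41ef60d>>6)&0x1f = 0x18
cnt:5 @ bit 11 → (0xf41ef60d>>11)&0x1f = 0x1e  ←
opcode:4 @ bit 16 → (0xf41ef60d>>16)&0xf = 0xe
ver:12 @ bit 20 → (0xf41ef60d>>20)&0xfff = 0xf41
cnt signed 5b, MSB=1: 30 - 32 = -2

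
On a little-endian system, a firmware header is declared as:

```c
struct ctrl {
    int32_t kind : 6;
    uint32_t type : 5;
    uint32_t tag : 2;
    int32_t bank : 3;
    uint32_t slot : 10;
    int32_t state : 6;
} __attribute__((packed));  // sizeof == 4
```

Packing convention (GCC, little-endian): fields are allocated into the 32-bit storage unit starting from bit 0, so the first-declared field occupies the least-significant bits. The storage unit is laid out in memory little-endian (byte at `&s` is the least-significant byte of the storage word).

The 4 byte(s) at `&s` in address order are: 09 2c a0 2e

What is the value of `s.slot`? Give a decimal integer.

[0]=0x09 [1]=0x2c [2]=0xa0 [3]=0x2e (little-endian) → word 0x2ea02c09
kind:6 @ bit 0 → (0x2ea02c09>>0)&0x3f = 0x9
type:5 @ bit 6 → (0x2ea02c09>>6)&0x1f = 0x10
tag:2 @ bit 11 → (0x2ea02c09>>11)&0x3 = 0x1
bank:3 @ bit 13 → (0x2ea02c09>>13)&0x7 = 0x1
slot:10 @ bit 16 → (0x2ea02c09>>16)&0x3ff = 0x2a0  ←
state:6 @ bit 26 → (0x2ea02c09>>26)&0x3f = 0xb

672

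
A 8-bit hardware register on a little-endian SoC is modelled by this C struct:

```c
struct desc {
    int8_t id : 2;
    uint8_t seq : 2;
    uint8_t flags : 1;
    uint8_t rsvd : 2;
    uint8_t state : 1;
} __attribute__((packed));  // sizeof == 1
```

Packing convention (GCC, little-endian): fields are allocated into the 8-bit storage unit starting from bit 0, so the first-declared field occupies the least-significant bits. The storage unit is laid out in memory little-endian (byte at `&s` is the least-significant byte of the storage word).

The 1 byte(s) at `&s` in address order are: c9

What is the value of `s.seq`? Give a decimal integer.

2

[0]=0xc9 (little-endian) → word 0xc9
id [0+:2] = (word>>0) & 0x3 = 1
seq [2+:2] = (word>>2) & 0x3 = 2  ←
flags [4+:1] = (word>>4) & 0x1 = 0
rsvd [5+:2] = (word>>5) & 0x3 = 2
state [7+:1] = (word>>7) & 0x1 = 1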